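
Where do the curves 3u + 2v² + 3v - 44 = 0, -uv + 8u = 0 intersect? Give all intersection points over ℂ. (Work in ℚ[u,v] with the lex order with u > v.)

{(0, -11/2), (0, 4), (-36, 8)}

Compute a lex Gröbner basis by Buchberger's algorithm.
f_1 = 3u + 2v² + 3v - 44, LT = u.
f_2 = -uv + 8u, LT = uv.

S(f_1,f_2): lcm = uv. S = 8u + ⅔v³ + v² - 44/3v.
  leading term u: subtract (8/3)·f_1 from 8u + ⅔v³ + v² - 44/3v → ⅔v³ - 13/3v² - 68/3v + 352/3
  leading term v³: no divisor's leading term divides it; move ⅔v³ to the remainder.
  leading term v²: no divisor's leading term divides it; move -13/3v² to the remainder.
  leading term v: no divisor's leading term divides it; move -68/3v to the remainder.
  leading term 1: no divisor's leading term divides it; move 352/3 to the remainder.
  remainder ⅔v³ - 13/3v² - 68/3v + 352/3 ≠ 0; add h_3 = ⅔v³ - 13/3v² - 68/3v + 352/3 to the basis.

The other S-polynomials (S(f_1,h_3), S(f_2,h_3)) all reduce to 0 modulo the current basis, so we have a Gröbner basis.
Inter-reduce: drop elements whose leading term is divisible by another's, tail-reduce, and make monic.
Reduced Gröbner basis: {u + ⅔v² + v - 44/3, v³ - 13/2v² - 34v + 176}.

A lex Gröbner basis eliminates variables successively. Here v³ - 13/2v² - 34v + 176 depends only on v, with roots {-11/2, 4, 8}; lifting each root through the earlier basis elements recovers the full solutions.
  v = -11/2: the earlier basis element becomes u = 0, giving u = 0 — point (0, -11/2).
  v = 4: the earlier basis element becomes u = 0, giving u = 0 — point (0, 4).
  v = 8: the earlier basis element becomes u + 36 = 0, giving u = -36 — point (-36, 8).
Each listed point satisfies every original equation (direct substitution).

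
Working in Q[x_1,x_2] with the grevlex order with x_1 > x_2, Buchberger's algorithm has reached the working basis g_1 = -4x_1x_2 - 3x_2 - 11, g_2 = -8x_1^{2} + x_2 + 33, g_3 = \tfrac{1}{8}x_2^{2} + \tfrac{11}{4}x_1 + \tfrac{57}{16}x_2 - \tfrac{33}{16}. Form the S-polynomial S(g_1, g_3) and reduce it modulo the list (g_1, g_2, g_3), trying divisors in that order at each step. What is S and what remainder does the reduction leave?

S(g_1, g_3) = -22x_1^{2} - \tfrac{57}{2}x_1x_2 + \tfrac{3}{4}x_2^{2} + \tfrac{33}{2}x_1 + \tfrac{11}{4}x_2; remainder on division = 0.

lcm(LM(g_1), LM(g_3)) = x_1x_2^{2}.
S = (lcm/LT(g_1))·g_1 − (lcm/LT(g_3))·g_3 = -22x_1^{2} - \tfrac{57}{2}x_1x_2 + \tfrac{3}{4}x_2^{2} + \tfrac{33}{2}x_1 + \tfrac{11}{4}x_2.
Reduce S modulo (g_1, g_2, g_3) in that order:
  leading term x_1^{2}: subtract (\tfrac{11}{4})·g_2 from -22x_1^{2} - \tfrac{57}{2}x_1x_2 + \tfrac{3}{4}x_2^{2} + \tfrac{33}{2}x_1 + \tfrac{11}{4}x_2 → -\tfrac{57}{2}x_1x_2 + \tfrac{3}{4}x_2^{2} + \tfrac{33}{2}x_1 - \tfrac{363}{4}
  leading term x_1x_2: subtract (\tfrac{57}{8})·g_1 from -\tfrac{57}{2}x_1x_2 + \tfrac{3}{4}x_2^{2} + \tfrac{33}{2}x_1 - \tfrac{363}{4} → \tfrac{3}{4}x_2^{2} + \tfrac{33}{2}x_1 + \tfrac{171}{8}x_2 - \tfrac{99}{8}
  leading term x_2^{2}: subtract (6)·g_3 from \tfrac{3}{4}x_2^{2} + \tfrac{33}{2}x_1 + \tfrac{171}{8}x_2 - \tfrac{99}{8} → 0
The remainder is 0, so this S-polynomial contributes no new basis element.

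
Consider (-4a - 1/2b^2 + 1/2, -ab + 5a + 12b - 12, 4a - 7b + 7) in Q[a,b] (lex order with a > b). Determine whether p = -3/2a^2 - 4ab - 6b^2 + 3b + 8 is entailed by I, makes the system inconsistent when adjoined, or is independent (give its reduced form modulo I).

First compute the reduced Gröbner basis of I by Buchberger's algorithm.
f_1 = -4a - 1/2b^2 + 1/2, LT = a.
f_2 = -ab + 5a + 12b - 12, LT = ab.
f_3 = 4a - 7b + 7, LT = a.

S(f_1,f_2): lcm = ab. S = 5a + 1/8b^3 + 95/8b - 12.
  leading term a: subtract (-5/4)·f_1 from 5a + 1/8b^3 + 95/8b - 12 → 1/8b^3 - 5/8b^2 + 95/8b - 91/8
  leading term b^3: no divisor's leading term divides it; move 1/8b^3 to the remainder.
  leading term b^2: no divisor's leading term divides it; move -5/8b^2 to the remainder.
  leading term b: no divisor's leading term divides it; move 95/8b to the remainder.
  leading term 1: no divisor's leading term divides it; move -91/8 to the remainder.
  remainder 1/8b^3 - 5/8b^2 + 95/8b - 91/8 ≠ 0; add h_4 = 1/8b^3 - 5/8b^2 + 95/8b - 91/8 to the basis.

S(f_1,f_3): lcm = a. S = 1/8b^2 + 7/4b - 15/8.
  leading term b^2: no divisor's leading term divides it; move 1/8b^2 to the remainder.
  leading term b: no divisor's leading term divides it; move 7/4b to the remainder.
  leading term 1: no divisor's leading term divides it; move -15/8 to the remainder.
  remainder 1/8b^2 + 7/4b - 15/8 ≠ 0; add h_5 = 1/8b^2 + 7/4b - 15/8 to the basis.

S(f_2,f_3): lcm = ab. S = -5a + 7/4b^2 - 55/4b + 12.
  leading term a: subtract (5/4)·f_1 from -5a + 7/4b^2 - 55/4b + 12 → 19/8b^2 - 55/4b + 91/8
  leading term b^2: subtract (19)·h_5 from 19/8b^2 - 55/4b + 91/8 → -47b + 47
  leading term b: no divisor's leading term divides it; move -47b to the remainder.
  leading term 1: no divisor's leading term divides it; move 47 to the remainder.
  remainder -47b + 47 ≠ 0; add h_6 = -47b + 47 to the basis.

S(f_1,h_4): leading monomials are coprime, so the S-polynomial reduces to 0 (Buchberger's first criterion).
S(f_2,h_4): lcm = ab^3. S = -95ab + 91a - 12b^3 + 12b^2.
  leading term ab: subtract (95/4b)·f_1 from -95ab + 91a - 12b^3 + 12b^2 → 91a - 1/8b^3 + 12b^2 - 95/8b
  leading term a: subtract (-91/4)·f_1 from 91a - 1/8b^3 + 12b^2 - 95/8b → -1/8b^3 + 5/8b^2 - 95/8b + 91/8
  leading term b^3: subtract (-1)·h_4 from -1/8b^3 + 5/8b^2 - 95/8b + 91/8 → 0
  remainder 0.

S(f_3,h_4): leading monomials are coprime, so the S-polynomial reduces to 0 (Buchberger's first criterion).
S(f_1,h_5): leading monomials are coprime, so the S-polynomial reduces to 0 (Buchberger's first criterion).
S(f_2,h_5): lcm = ab^2. S = -19ab + 15a - 12b^2 + 12b.
  leading term ab: subtract (19/4b)·f_1 from -19ab + 15a - 12b^2 + 12b → 15a + 19/8b^3 - 12b^2 + 77/8b
  leading term a: subtract (-15/4)·f_1 from 15a + 19/8b^3 - 12b^2 + 77/8b → 19/8b^3 - 111/8b^2 + 77/8b + 15/8
  leading term b^3: subtract (19)·h_4 from 19/8b^3 - 111/8b^2 + 77/8b + 15/8 → -2b^2 - 216b + 218
  leading term b^2: subtract (-16)·h_5 from -2b^2 - 216b + 218 → -188b + 188
  leading term b: subtract (4)·h_6 from -188b + 188 → 0
  remainder 0.

S(f_3,h_5): leading monomials are coprime, so the S-polynomial reduces to 0 (Buchberger's first criterion).
S(h_4,h_5): lcm = b^3. S = -19b^2 + 110b - 91.
  leading term b^2: subtract (-152)·h_5 from -19b^2 + 110b - 91 → 376b - 376
  leading term b: subtract (-8)·h_6 from 376b - 376 → 0
  remainder 0.

S(f_1,h_6): leading monomials are coprime, so the S-polynomial reduces to 0 (Buchberger's first criterion).
S(f_2,h_6): lcm = ab. S = -4a - 12b + 12.
  leading term a: subtract (1)·f_1 from -4a - 12b + 12 → 1/2b^2 - 12b + 23/2
  leading term b^2: subtract (4)·h_5 from 1/2b^2 - 12b + 23/2 → -19b + 19
  leading term b: subtract (19/47)·h_6 from -19b + 19 → 0
  remainder 0.

S(f_3,h_6): leading monomials are coprime, so the S-polynomial reduces to 0 (Buchberger's first criterion).
S(h_4,h_6): lcm = b^3. S = -4b^2 + 95b - 91.
  leading term b^2: subtract (-32)·h_5 from -4b^2 + 95b - 91 → 151b - 151
  leading term b: subtract (-151/47)·h_6 from 151b - 151 → 0
  remainder 0.

S(h_5,h_6): lcm = b^2. S = 15b - 15.
  leading term b: subtract (-15/47)·h_6 from 15b - 15 → 0
  remainder 0.

Every S-polynomial of the final basis reduces to 0, so we have a Gröbner basis.
Inter-reduce: drop elements whose leading term is divisible by another's, tail-reduce, and make monic.
Reduced Gröbner basis: {a, b - 1}.
Label its elements g_1 = a, g_2 = b - 1.

Reduce p = -3/2a^2 - 4ab - 6b^2 + 3b + 8 modulo G:
  leading term a^2: subtract (-3/2a)·g_1 from -3/2a^2 - 4ab - 6b^2 + 3b + 8 → -4ab - 6b^2 + 3b + 8
  leading term ab: subtract (-4b)·g_1 from -4ab - 6b^2 + 3b + 8 → -6b^2 + 3b + 8
  leading term b^2: subtract (-6b)·g_2 from -6b^2 + 3b + 8 → -3b + 8
  leading term b: subtract (-3)·g_2 from -3b + 8 → 5
  leading term 1: no divisor's leading term divides it; move 5 to the remainder.
  normal form = 5.
The normal form is nonzero, so p ∉ I. Since p minus its normal form lies in I, I + (p) = I + (r) where r = 5; decide whether this ideal is the whole ring.
Here r = 5 is a nonzero constant, hence a unit: 1 ∈ I + (p), the Gröbner basis of I + (p) is {1}, and the enlarged system has no common solution — adjoining p is inconsistent.

Adjoining -3/2a^2 - 4ab - 6b^2 + 3b + 8 makes the ideal the whole ring: the system is inconsistent.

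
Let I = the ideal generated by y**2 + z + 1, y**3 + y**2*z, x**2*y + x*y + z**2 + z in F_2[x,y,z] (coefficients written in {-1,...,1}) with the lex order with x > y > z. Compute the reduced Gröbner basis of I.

G = {x**2*y + x*y + z**2 + z, x**2*z + x**2 + x*z + x + z**2 + 1, y**2 + z + 1, y*z + y + z**2 + z, z**3 + 1}

f_1 = y**2 + z + 1, LT = y**2.
f_2 = y**3 + y**2*z, LT = y**3.
f_3 = x**2*y + x*y + z**2 + z, LT = x**2*y.

S(f_1,f_2): lcm = y**3. S = y**2*z + y*z + y.
  leading term y**2*z: subtract (z)·f_1 from y**2*z + y*z + y → y*z + y + z**2 + z
  leading term y*z: no divisor's leading term divides it; move y*z to the remainder.
  leading term y: no divisor's leading term divides it; move y to the remainder.
  leading term z**2: no divisor's leading term divides it; move z**2 to the remainder.
  leading term z: no divisor's leading term divides it; move z to the remainder.
  remainder y*z + y + z**2 + z ≠ 0; add g_4 = y*z + y + z**2 + z to the basis.

S(f_1,f_3): lcm = x**2*y**2. S = x**2*z + x**2 + x*y**2 + y*z**2 + y*z.
  leading term x**2*z: no divisor's leading term divides it; move x**2*z to the remainder.
  leading term x**2: no divisor's leading term divides it; move x**2 to the remainder.
  leading term x*y**2: subtract (x)·f_1 from x*y**2 + y*z**2 + y*z → x*z + x + y*z**2 + y*z
  leading term x*z: no divisor's leading term divides it; move x*z to the remainder.
  leading term x: no divisor's leading term divides it; move x to the remainder.
  leading term y*z**2: subtract (z)·g_4 from y*z**2 + y*z → z**3 + z**2
  leading term z**3: no divisor's leading term divides it; move z**3 to the remainder.
  leading term z**2: no divisor's leading term divides it; move z**2 to the remainder.
  remainder x**2*z + x**2 + x*z + x + z**3 + z**2 ≠ 0; add g_5 = x**2*z + x**2 + x*z + x + z**3 + z**2 to the basis.

S(f_2,f_3): lcm = x**2*y**3. S = x**2*y**2*z + x*y**3 + y**2*z**2 + y**2*z.
  leading term x**2*y**2*z: subtract (x**2*z)·f_1 from x**2*y**2*z + x*y**3 + y**2*z**2 + y**2*z → x**2*z**2 + x**2*z + x*y**3 + y**2*z**2 + y**2*z
  leading term x**2*z**2: subtract (z)·g_5 from x**2*z**2 + x**2*z + x*y**3 + y**2*z**2 + y**2*z → x*y**3 + x*z**2 + x*z + y**2*z**2 + y**2*z + z**4 + z**3
  leading term x*y**3: subtract (x*y)·f_1 from x*y**3 + x*z**2 + x*z + y**2*z**2 + y**2*z + z**4 + z**3 → x*y*z + x*y + x*z**2 + x*z + y**2*z**2 + y**2*z + z**4 + z**3
  leading term x*y*z: subtract (x)·g_4 from x*y*z + x*y + x*z**2 + x*z + y**2*z**2 + y**2*z + z**4 + z**3 → y**2*z**2 + y**2*z + z**4 + z**3
  leading term y**2*z**2: subtract (z**2)·f_1 from y**2*z**2 + y**2*z + z**4 + z**3 → y**2*z + z**4 + z**2
  leading term y**2*z: subtract (z)·f_1 from y**2*z + z**4 + z**2 → z**4 + z
  leading term z**4: no divisor's leading term divides it; move z**4 to the remainder.
  leading term z: no divisor's leading term divides it; move z to the remainder.
  remainder z**4 + z ≠ 0; add g_6 = z**4 + z to the basis.

S(f_1,g_4): lcm = y**2*z. S = y**2 + y*z**2 + y*z + z**2 + z.
  leading term y**2: subtract (1)·f_1 from y**2 + y*z**2 + y*z + z**2 + z → y*z**2 + y*z + z**2 + 1
  leading term y*z**2: subtract (z)·g_4 from y*z**2 + y*z + z**2 + 1 → z**3 + 1
  leading term z**3: no divisor's leading term divides it; move z**3 to the remainder.
  leading term 1: no divisor's leading term divides it; move 1 to the remainder.
  remainder z**3 + 1 ≠ 0; add g_7 = z**3 + 1 to the basis.

S(f_2,g_4): lcm = y**3*z. S = y**3 + y**2*z.
  leading term y**3: subtract (y)·f_1 from y**3 + y**2*z → y**2*z + y*z + y
  leading term y**2*z: subtract (z)·f_1 from y**2*z + y*z + y → y*z + y + z**2 + z
  leading term y*z: subtract (1)·g_4 from y*z + y + z**2 + z → 0
  remainder 0.

S(f_3,g_4): lcm = x**2*y*z. S = x**2*y + x**2*z**2 + x**2*z + x*y*z + z**3 + z**2.
  leading term x**2*y: subtract (1)·f_3 from x**2*y + x**2*z**2 + x**2*z + x*y*z + z**3 + z**2 → x**2*z**2 + x**2*z + x*y*z + x*y + z**3 + z
  leading term x**2*z**2: subtract (z)·g_5 from x**2*z**2 + x**2*z + x*y*z + x*y + z**3 + z → x*y*z + x*y + x*z**2 + x*z + z**4 + z
  leading term x*y*z: subtract (x)·g_4 from x*y*z + x*y + x*z**2 + x*z + z**4 + z → z**4 + z
  leading term z**4: subtract (1)·g_6 from z**4 + z → 0
  remainder 0.

S(f_1,g_5): leading monomials are coprime, so the S-polynomial reduces to 0 (Buchberger's first criterion).
S(f_2,g_5): leading monomials are coprime, so the S-polynomial reduces to 0 (Buchberger's first criterion).
S(f_3,g_5): lcm = x**2*y*z. S = x**2*y + x*y + y*z**3 + y*z**2 + z**3 + z**2.
  leading term x**2*y: subtract (1)·f_3 from x**2*y + x*y + y*z**3 + y*z**2 + z**3 + z**2 → y*z**3 + y*z**2 + z**3 + z
  leading term y*z**3: subtract (z**2)·g_4 from y*z**3 + y*z**2 + z**3 + z → z**4 + z
  leading term z**4: subtract (1)·g_6 from z**4 + z → 0
  remainder 0.

S(g_4,g_5): lcm = x**2*y*z. S = x**2*z**2 + x**2*z + x*y*z + x*y + y*z**3 + y*z**2.
  leading term x**2*z**2: subtract (z)·g_5 from x**2*z**2 + x**2*z + x*y*z + x*y + y*z**3 + y*z**2 → x*y*z + x*y + x*z**2 + x*z + y*z**3 + y*z**2 + z**4 + z**3
  leading term x*y*z: subtract (x)·g_4 from x*y*z + x*y + x*z**2 + x*z + y*z**3 + y*z**2 + z**4 + z**3 → y*z**3 + y*z**2 + z**4 + z**3
  leading term y*z**3: subtract (z**2)·g_4 from y*z**3 + y*z**2 + z**4 + z**3 → 0
  remainder 0.

S(f_1,g_6): leading monomials are coprime, so the S-polynomial reduces to 0 (Buchberger's first criterion).
S(f_2,g_6): leading monomials are coprime, so the S-polynomial reduces to 0 (Buchberger's first criterion).
S(f_3,g_6): leading monomials are coprime, so the S-polynomial reduces to 0 (Buchberger's first criterion).
S(g_4,g_6): lcm = y*z**4. S = y*z**3 + y*z + z**5 + z**4.
  leading term y*z**3: subtract (z**2)·g_4 from y*z**3 + y*z + z**5 + z**4 → y*z**2 + y*z + z**5 + z**3
  leading term y*z**2: subtract (z)·g_4 from y*z**2 + y*z + z**5 + z**3 → z**5 + z**2
  leading term z**5: subtract (z)·g_6 from z**5 + z**2 → 0
  remainder 0.

S(g_5,g_6): lcm = x**2*z**4. S = x**2*z**3 + x**2*z + x*z**4 + x*z**3 + z**6 + z**5.
  leading term x**2*z**3: subtract (z**2)·g_5 from x**2*z**3 + x**2*z + x*z**4 + x*z**3 + z**6 + z**5 → x**2*z**2 + x**2*z + x*z**4 + x*z**2 + z**6 + z**4
  leading term x**2*z**2: subtract (z)·g_5 from x**2*z**2 + x**2*z + x*z**4 + x*z**2 + z**6 + z**4 → x*z**4 + x*z + z**6 + z**3
  leading term x*z**4: subtract (x)·g_6 from x*z**4 + x*z + z**6 + z**3 → z**6 + z**3
  leading term z**6: subtract (z**2)·g_6 from z**6 + z**3 → 0
  remainder 0.

S(f_1,g_7): leading monomials are coprime, so the S-polynomial reduces to 0 (Buchberger's first criterion).
S(f_2,g_7): leading monomials are coprime, so the S-polynomial reduces to 0 (Buchberger's first criterion).
S(f_3,g_7): leading monomials are coprime, so the S-polynomial reduces to 0 (Buchberger's first criterion).
S(g_4,g_7): lcm = y*z**3. S = y*z**2 + y + z**4 + z**3.
  leading term y*z**2: subtract (z)·g_4 from y*z**2 + y + z**4 + z**3 → y*z + y + z**4 + z**2
  leading term y*z: subtract (1)·g_4 from y*z + y + z**4 + z**2 → z**4 + z
  leading term z**4: subtract (1)·g_6 from z**4 + z → 0
  remainder 0.

S(g_5,g_7): lcm = x**2*z**3. S = x**2*z**2 + x**2 + x*z**3 + x*z**2 + z**5 + z**4.
  leading term x**2*z**2: subtract (z)·g_5 from x**2*z**2 + x**2 + x*z**3 + x*z**2 + z**5 + z**4 → x**2*z + x**2 + x*z**3 + x*z + z**5 + z**3
  leading term x**2*z: subtract (1)·g_5 from x**2*z + x**2 + x*z**3 + x*z + z**5 + z**3 → x*z**3 + x + z**5 + z**2
  leading term x*z**3: subtract (x)·g_7 from x*z**3 + x + z**5 + z**2 → z**5 + z**2
  leading term z**5: subtract (z)·g_6 from z**5 + z**2 → 0
  remainder 0.

S(g_6,g_7): lcm = z**4. S = 0.
  remainder 0.

Every S-polynomial of the final basis reduces to 0, so we have a Gröbner basis.
Inter-reduce: drop elements whose leading term is divisible by another's, tail-reduce, and make monic.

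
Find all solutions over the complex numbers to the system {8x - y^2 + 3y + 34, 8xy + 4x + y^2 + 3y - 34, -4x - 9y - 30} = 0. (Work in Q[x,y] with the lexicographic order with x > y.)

{(-3, -2)}

Compute a lex Gröbner basis by Buchberger's algorithm.
f_1 = 8x - y^2 + 3y + 34, LT = x.
f_2 = 8xy + 4x + y^2 + 3y - 34, LT = xy.
f_3 = -4x - 9y - 30, LT = x.

S(f_1,f_2): lcm = xy. S = -1/2x - 1/8y^3 + 1/4y^2 + 31/8y + 17/4.
  leading term x: subtract (-1/16)·f_1 from -1/2x - 1/8y^3 + 1/4y^2 + 31/8y + 17/4 → -1/8y^3 + 3/16y^2 + 65/16y + 51/8
  leading term y^3: no divisor's leading term divides it; move -1/8y^3 to the remainder.
  leading term y^2: no divisor's leading term divides it; move 3/16y^2 to the remainder.
  leading term y: no divisor's leading term divides it; move 65/16y to the remainder.
  leading term 1: no divisor's leading term divides it; move 51/8 to the remainder.
  remainder -1/8y^3 + 3/16y^2 + 65/16y + 51/8 ≠ 0; add h_4 = -1/8y^3 + 3/16y^2 + 65/16y + 51/8 to the basis.

S(f_1,f_3): lcm = x. S = -1/8y^2 - 15/8y - 13/4.
  leading term y^2: no divisor's leading term divides it; move -1/8y^2 to the remainder.
  leading term y: no divisor's leading term divides it; move -15/8y to the remainder.
  leading term 1: no divisor's leading term divides it; move -13/4 to the remainder.
  remainder -1/8y^2 - 15/8y - 13/4 ≠ 0; add h_5 = -1/8y^2 - 15/8y - 13/4 to the basis.

S(f_2,f_3): lcm = xy. S = 1/2x - 17/8y^2 - 57/8y - 17/4.
  leading term x: subtract (1/16)·f_1 from 1/2x - 17/8y^2 - 57/8y - 17/4 → -33/16y^2 - 117/16y - 51/8
  leading term y^2: subtract (33/2)·h_5 from -33/16y^2 - 117/16y - 51/8 → 189/8y + 189/4
  leading term y: no divisor's leading term divides it; move 189/8y to the remainder.
  leading term 1: no divisor's leading term divides it; move 189/4 to the remainder.
  remainder 189/8y + 189/4 ≠ 0; add h_6 = 189/8y + 189/4 to the basis.

S(f_1,h_4): leading monomials are coprime, so the S-polynomial reduces to 0 (Buchberger's first criterion).
S(f_2,h_4): lcm = xy^3. S = 2xy^2 + 65/2xy + 51x + 1/8y^4 + 3/8y^3 - 17/4y^2.
  leading term xy^2: subtract (1/4y^2)·f_1 from 2xy^2 + 65/2xy + 51x + 1/8y^4 + 3/8y^3 - 17/4y^2 → 65/2xy + 51x + 3/8y^4 - 3/8y^3 - 51/4y^2
  leading term xy: subtract (65/16y)·f_1 from 65/2xy + 51x + 3/8y^4 - 3/8y^3 - 51/4y^2 → 51x + 3/8y^4 + 59/16y^3 - 399/16y^2 - 1105/8y
  leading term x: subtract (51/8)·f_1 from 51x + 3/8y^4 + 59/16y^3 - 399/16y^2 - 1105/8y → 3/8y^4 + 59/16y^3 - 297/16y^2 - 629/4y - 867/4
  leading term y^4: subtract (-3y)·h_4 from 3/8y^4 + 59/16y^3 - 297/16y^2 - 629/4y - 867/4 → 17/4y^3 - 51/8y^2 - 1105/8y - 867/4
  leading term y^3: subtract (-34)·h_4 from 17/4y^3 - 51/8y^2 - 1105/8y - 867/4 → 0
  remainder 0.

S(f_3,h_4): leading monomials are coprime, so the S-polynomial reduces to 0 (Buchberger's first criterion).
S(f_1,h_5): leading monomials are coprime, so the S-polynomial reduces to 0 (Buchberger's first criterion).
S(f_2,h_5): lcm = xy^2. S = -29/2xy - 26x + 1/8y^3 + 3/8y^2 - 17/4y.
  leading term xy: subtract (-29/16y)·f_1 from -29/2xy - 26x + 1/8y^3 + 3/8y^2 - 17/4y → -26x - 27/16y^3 + 93/16y^2 + 459/8y
  leading term x: subtract (-13/4)·f_1 from -26x - 27/16y^3 + 93/16y^2 + 459/8y → -27/16y^3 + 41/16y^2 + 537/8y + 221/2
  leading term y^3: subtract (27/2)·h_4 from -27/16y^3 + 41/16y^2 + 537/8y + 221/2 → 1/32y^2 + 393/32y + 391/16
  leading term y^2: subtract (-1/4)·h_5 from 1/32y^2 + 393/32y + 391/16 → 189/16y + 189/8
  leading term y: subtract (1/2)·h_6 from 189/16y + 189/8 → 0
  remainder 0.

S(f_3,h_5): leading monomials are coprime, so the S-polynomial reduces to 0 (Buchberger's first criterion).
S(h_4,h_5): lcm = y^3. S = -33/2y^2 - 117/2y - 51.
  leading term y^2: subtract (132)·h_5 from -33/2y^2 - 117/2y - 51 → 189y + 378
  leading term y: subtract (8)·h_6 from 189y + 378 → 0
  remainder 0.

S(f_1,h_6): leading monomials are coprime, so the S-polynomial reduces to 0 (Buchberger's first criterion).
S(f_2,h_6): lcm = xy. S = -3/2x + 1/8y^2 + 3/8y - 17/4.
  leading term x: subtract (-3/16)·f_1 from -3/2x + 1/8y^2 + 3/8y - 17/4 → -1/16y^2 + 15/16y + 17/8
  leading term y^2: subtract (1/2)·h_5 from -1/16y^2 + 15/16y + 17/8 → 15/8y + 15/4
  leading term y: subtract (5/63)·h_6 from 15/8y + 15/4 → 0
  remainder 0.

S(f_3,h_6): leading monomials are coprime, so the S-polynomial reduces to 0 (Buchberger's first criterion).
S(h_4,h_6): lcm = y^3. S = -7/2y^2 - 65/2y - 51.
  leading term y^2: subtract (28)·h_5 from -7/2y^2 - 65/2y - 51 → 20y + 40
  leading term y: subtract (160/189)·h_6 from 20y + 40 → 0
  remainder 0.

S(h_5,h_6): lcm = y^2. S = 13y + 26.
  leading term y: subtract (104/189)·h_6 from 13y + 26 → 0
  remainder 0.

Every S-polynomial of the final basis reduces to 0, so we have a Gröbner basis.
Inter-reduce: drop elements whose leading term is divisible by another's, tail-reduce, and make monic.
Reduced Gröbner basis: {x + 3, y + 2}.

Elimination: the polynomial y + 2 lies in the elimination ideal for y, so y ∈ {-2}. For each such y, the remaining basis elements (now univariate) give the rest of the solution.
  y = -2: the earlier basis element becomes x + 3 = 0, giving x = -3 — point (-3, -2).
A lex Gröbner basis triangularizes the system, enabling back-substitution.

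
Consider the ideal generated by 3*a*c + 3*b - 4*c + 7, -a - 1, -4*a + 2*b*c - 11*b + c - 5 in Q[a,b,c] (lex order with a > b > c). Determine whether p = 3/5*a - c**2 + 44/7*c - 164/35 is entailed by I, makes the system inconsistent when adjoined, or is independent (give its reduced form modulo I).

First compute the reduced Gröbner basis of I by Buchberger's algorithm.
f_1 = 3*a*c + 3*b - 4*c + 7, LT = a*c.
f_2 = -a - 1, LT = a.
f_3 = -4*a + 2*b*c - 11*b + c - 5, LT = a.

S(f_1,f_2): lcm = a*c. S = b - 7/3*c + 7/3.
  leading term b: no divisor's leading term divides it; move b to the remainder.
  leading term c: no divisor's leading term divides it; move -7/3*c to the remainder.
  leading term 1: no divisor's leading term divides it; move 7/3 to the remainder.
  remainder b - 7/3*c + 7/3 ≠ 0; add h_4 = b - 7/3*c + 7/3 to the basis.

S(f_1,f_3): lcm = a*c. S = 1/2*b*c**2 - 11/4*b*c + b + 1/4*c**2 - 31/12*c + 7/3.
  leading term b*c**2: subtract (1/2*c**2)·h_4 from 1/2*b*c**2 - 11/4*b*c + b + 1/4*c**2 - 31/12*c + 7/3 → -11/4*b*c + b + 7/6*c**3 - 11/12*c**2 - 31/12*c + 7/3
  leading term b*c: subtract (-11/4*c)·h_4 from -11/4*b*c + b + 7/6*c**3 - 11/12*c**2 - 31/12*c + 7/3 → b + 7/6*c**3 - 22/3*c**2 + 23/6*c + 7/3
  leading term b: subtract (1)·h_4 from b + 7/6*c**3 - 22/3*c**2 + 23/6*c + 7/3 → 7/6*c**3 - 22/3*c**2 + 37/6*c
  leading term c**3: no divisor's leading term divides it; move 7/6*c**3 to the remainder.
  leading term c**2: no divisor's leading term divides it; move -22/3*c**2 to the remainder.
  leading term c: no divisor's leading term divides it; move 37/6*c to the remainder.
  remainder 7/6*c**3 - 22/3*c**2 + 37/6*c ≠ 0; add h_5 = 7/6*c**3 - 22/3*c**2 + 37/6*c to the basis.

S(f_2,f_3): lcm = a. S = 1/2*b*c - 11/4*b + 1/4*c - 1/4.
  leading term b*c: subtract (1/2*c)·h_4 from 1/2*b*c - 11/4*b + 1/4*c - 1/4 → -11/4*b + 7/6*c**2 - 11/12*c - 1/4
  leading term b: subtract (-11/4)·h_4 from -11/4*b + 7/6*c**2 - 11/12*c - 1/4 → 7/6*c**2 - 22/3*c + 37/6
  leading term c**2: no divisor's leading term divides it; move 7/6*c**2 to the remainder.
  leading term c: no divisor's leading term divides it; move -22/3*c to the remainder.
  leading term 1: no divisor's leading term divides it; move 37/6 to the remainder.
  remainder 7/6*c**2 - 22/3*c + 37/6 ≠ 0; add h_6 = 7/6*c**2 - 22/3*c + 37/6 to the basis.

The other S-polynomials (S(f_1,h_4), S(f_2,h_4), S(f_3,h_4), S(f_1,h_5), S(f_2,h_5), S(f_3,h_5), S(h_4,h_5), S(f_1,h_6), S(f_2,h_6), S(f_3,h_6), S(h_4,h_6), S(h_5,h_6)) all reduce to 0 modulo the current basis, so we have a Gröbner basis.
Inter-reduce: drop elements whose leading term is divisible by another's, tail-reduce, and make monic.
Reduced Gröbner basis: {a + 1, b - 7/3*c + 7/3, c**2 - 44/7*c + 37/7}.
Label its elements g_1 = a + 1, g_2 = b - 7/3*c + 7/3, g_3 = c**2 - 44/7*c + 37/7.

Reduce p = 3/5*a - c**2 + 44/7*c - 164/35 modulo G:
  leading term a: subtract (3/5)·g_1 from 3/5*a - c**2 + 44/7*c - 164/35 → -c**2 + 44/7*c - 37/7
  leading term c**2: subtract (-1)·g_3 from -c**2 + 44/7*c - 37/7 → 0
  normal form = 0.
Since the normal form is 0, p ∈ I.

3/5*a - c**2 + 44/7*c - 164/35 lies in I (it reduces to 0).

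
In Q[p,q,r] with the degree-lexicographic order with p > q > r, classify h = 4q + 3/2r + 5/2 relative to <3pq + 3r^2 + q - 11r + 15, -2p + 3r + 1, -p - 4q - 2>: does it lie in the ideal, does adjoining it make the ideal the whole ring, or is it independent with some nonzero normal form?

4q + 3/2r + 5/2 lies in I (it reduces to 0).

First compute the reduced Gröbner basis of I by Buchberger's algorithm.
f_1 = 3pq + 3r^2 + q - 11r + 15, LT = pq.
f_2 = -2p + 3r + 1, LT = p.
f_3 = -p - 4q - 2, LT = p.

S(f_1,f_2): lcm = pq. S = 3/2qr + r^2 + 5/6q - 11/3r + 5.
  leading term qr: no divisor's leading term divides it; move 3/2qr to the remainder.
  leading term r^2: no divisor's leading term divides it; move r^2 to the remainder.
  leading term q: no divisor's leading term divides it; move 5/6q to the remainder.
  leading term r: no divisor's leading term divides it; move -11/3r to the remainder.
  leading term 1: no divisor's leading term divides it; move 5 to the remainder.
  remainder 3/2qr + r^2 + 5/6q - 11/3r + 5 ≠ 0; add k_4 = 3/2qr + r^2 + 5/6q - 11/3r + 5 to the basis.

S(f_1,f_3): lcm = pq. S = -4q^2 + r^2 - 5/3q - 11/3r + 5.
  leading term q^2: no divisor's leading term divides it; move -4q^2 to the remainder.
  leading term r^2: no divisor's leading term divides it; move r^2 to the remainder.
  leading term q: no divisor's leading term divides it; move -5/3q to the remainder.
  leading term r: no divisor's leading term divides it; move -11/3r to the remainder.
  leading term 1: no divisor's leading term divides it; move 5 to the remainder.
  remainder -4q^2 + r^2 - 5/3q - 11/3r + 5 ≠ 0; add k_5 = -4q^2 + r^2 - 5/3q - 11/3r + 5 to the basis.

S(f_2,f_3): lcm = p. S = -4q - 3/2r - 5/2.
  leading term q: no divisor's leading term divides it; move -4q to the remainder.
  leading term r: no divisor's leading term divides it; move -3/2r to the remainder.
  leading term 1: no divisor's leading term divides it; move -5/2 to the remainder.
  remainder -4q - 3/2r - 5/2 ≠ 0; add k_6 = -4q - 3/2r - 5/2 to the basis.

S(f_1,k_5): lcm = pq^2. S = 1/4pr^2 + qr^2 - 5/12pq - 11/12pr + 1/3q^2 - 11/3qr + 5/4p + 5q.
  leading term pr^2: subtract (-1/8r^2)·f_2 from 1/4pr^2 + qr^2 - 5/12pq - 11/12pr + 1/3q^2 - 11/3qr + 5/4p + 5q → qr^2 + 3/8r^3 - 5/12pq - 11/12pr + 1/3q^2 - 11/3qr + 1/8r^2 + 5/4p + 5q
  leading term qr^2: subtract (2/3r)·k_4 from qr^2 + 3/8r^3 - 5/12pq - 11/12pr + 1/3q^2 - 11/3qr + 1/8r^2 + 5/4p + 5q → -7/24r^3 - 5/12pq - 11/12pr + 1/3q^2 - 38/9qr + 185/72r^2 + 5/4p + 5q - 10/3r
  leading term r^3: no divisor's leading term divides it; move -7/24r^3 to the remainder.
  leading term pq: subtract (-5/36)·f_1 from -5/12pq - 11/12pr + 1/3q^2 - 38/9qr + 185/72r^2 + 5/4p + 5q - 10/3r → -11/12pr + 1/3q^2 - 38/9qr + 215/72r^2 + 5/4p + 185/36q - 175/36r + 25/12
  leading term pr: subtract (11/24r)·f_2 from -11/12pr + 1/3q^2 - 38/9qr + 215/72r^2 + 5/4p + 185/36q - 175/36r + 25/12 → 1/3q^2 - 38/9qr + 29/18r^2 + 5/4p + 185/36q - 383/72r + 25/12
  leading term q^2: subtract (-1/12)·k_5 from 1/3q^2 - 38/9qr + 29/18r^2 + 5/4p + 185/36q - 383/72r + 25/12 → -38/9qr + 61/36r^2 + 5/4p + 5q - 45/8r + 5/2
  leading term qr: subtract (-76/27)·k_4 from -38/9qr + 61/36r^2 + 5/4p + 5q - 45/8r + 5/2 → 487/108r^2 + 5/4p + 595/81q - 10333/648r + 895/54
  leading term r^2: no divisor's leading term divides it; move 487/108r^2 to the remainder.
  leading term p: subtract (-5/8)·f_2 from 5/4p + 595/81q - 10333/648r + 895/54 → 595/81q - 4559/324r + 3715/216
  leading term q: subtract (-595/324)·k_6 from 595/81q - 4559/324r + 3715/216 → -10903/648r + 4085/324
  leading term r: no divisor's leading term divides it; move -10903/648r to the remainder.
  leading term 1: no divisor's leading term divides it; move 4085/324 to the remainder.
  remainder -7/24r^3 + 487/108r^2 - 10903/648r + 4085/324 ≠ 0; add k_7 = -7/24r^3 + 487/108r^2 - 10903/648r + 4085/324 to the basis.

S(f_1,k_6): lcm = pq. S = -3/8pr + r^2 - 5/8p + 1/3q - 11/3r + 5.
  leading term pr: subtract (3/16r)·f_2 from -3/8pr + r^2 - 5/8p + 1/3q - 11/3r + 5 → 7/16r^2 - 5/8p + 1/3q - 185/48r + 5
  leading term r^2: no divisor's leading term divides it; move 7/16r^2 to the remainder.
  leading term p: subtract (5/16)·f_2 from -5/8p + 1/3q - 185/48r + 5 → 1/3q - 115/24r + 75/16
  leading term q: subtract (-1/12)·k_6 from 1/3q - 115/24r + 75/16 → -59/12r + 215/48
  leading term r: no divisor's leading term divides it; move -59/12r to the remainder.
  leading term 1: no divisor's leading term divides it; move 215/48 to the remainder.
  remainder 7/16r^2 - 59/12r + 215/48 ≠ 0; add k_8 = 7/16r^2 - 59/12r + 215/48 to the basis.

The other S-polynomials (S(f_1,k_4), S(f_2,k_4), S(f_3,k_4), S(f_2,k_5), S(f_3,k_5), S(k_4,k_5), S(f_2,k_6), S(f_3,k_6), S(k_4,k_6), S(k_5,k_6), S(f_1,k_7), S(f_2,k_7), S(f_3,k_7), S(k_4,k_7), S(k_5,k_7), S(k_6,k_7), S(f_1,k_8), S(f_2,k_8), S(f_3,k_8), S(k_4,k_8), S(k_5,k_8), S(k_6,k_8), S(k_7,k_8)) all reduce to 0 modulo the current basis, so we have a Gröbner basis.
Inter-reduce: drop elements whose leading term is divisible by another's, tail-reduce, and make monic.
Reduced Gröbner basis: {r^2 - 236/21r + 215/21, p - 3/2r - 1/2, q + 3/8r + 5/8}.
Label its elements g_1 = r^2 - 236/21r + 215/21, g_2 = p - 3/2r - 1/2, g_3 = q + 3/8r + 5/8.

Reduce h = 4q + 3/2r + 5/2 modulo G:
  leading term q: subtract (4)·g_3 from 4q + 3/2r + 5/2 → 0
  normal form = 0.
Since the normal form is 0, h ∈ I.

Ideal membership is decidable via reduction modulo a Gröbner basis.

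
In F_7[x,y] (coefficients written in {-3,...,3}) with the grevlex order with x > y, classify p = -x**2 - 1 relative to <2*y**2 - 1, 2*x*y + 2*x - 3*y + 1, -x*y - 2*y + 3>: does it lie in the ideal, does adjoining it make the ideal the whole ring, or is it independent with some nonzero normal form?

First compute the reduced Gröbner basis of I by Buchberger's algorithm.
f_1 = 2*y**2 - 1, LT = y**2.
f_2 = 2*x*y + 2*x - 3*y + 1, LT = x*y.
f_3 = -x*y - 2*y + 3, LT = x*y.

S(f_1,f_2): lcm = x*y**2. S = -x*y - 2*y**2 + 3*x + 3*y.
  leading term x*y: subtract (3)·f_2 from -x*y - 2*y**2 + 3*x + 3*y → -2*y**2 - 3*x - 2*y - 3
  leading term y**2: subtract (-1)·f_1 from -2*y**2 - 3*x - 2*y - 3 → -3*x - 2*y + 3
  leading term x: no divisor's leading term divides it; move -3*x to the remainder.
  leading term y: no divisor's leading term divides it; move -2*y to the remainder.
  leading term 1: no divisor's leading term divides it; move 3 to the remainder.
  remainder -3*x - 2*y + 3 ≠ 0; add h_4 = -3*x - 2*y + 3 to the basis.

S(f_1,f_3): lcm = x*y**2. S = -2*y**2 + 3*x + 3*y.
  leading term y**2: subtract (-1)·f_1 from -2*y**2 + 3*x + 3*y → 3*x + 3*y - 1
  leading term x: subtract (-1)·h_4 from 3*x + 3*y - 1 → y + 2
  leading term y: no divisor's leading term divides it; move y to the remainder.
  leading term 1: no divisor's leading term divides it; move 2 to the remainder.
  remainder y + 2 ≠ 0; add h_5 = y + 2 to the basis.

The other S-polynomials (S(f_2,f_3), S(f_1,h_4), S(f_2,h_4), S(f_3,h_4), S(f_1,h_5), S(f_2,h_5), S(f_3,h_5), S(h_4,h_5)) all reduce to 0 modulo the current basis, so we have a Gröbner basis.
Inter-reduce: drop elements whose leading term is divisible by another's, tail-reduce, and make monic.
Reduced Gröbner basis: {x, y + 2}.
Label its elements g_1 = x, g_2 = y + 2.

Reduce p = -x**2 - 1 modulo G:
  leading term x**2: subtract (-x)·g_1 from -x**2 - 1 → -1
  leading term 1: no divisor's leading term divides it; move -1 to the remainder.
  normal form = -1.
The normal form is nonzero, so p ∉ I. Since p minus its normal form lies in I, I + (p) = I + (r) where r = -1; decide whether this ideal is the whole ring.
Here r = -1 is a nonzero constant, hence a unit: 1 ∈ I + (p), the Gröbner basis of I + (p) is {1}, and the enlarged system has no common solution — adjoining p is inconsistent.

Adjoining -x**2 - 1 makes the ideal the whole ring: the system is inconsistent.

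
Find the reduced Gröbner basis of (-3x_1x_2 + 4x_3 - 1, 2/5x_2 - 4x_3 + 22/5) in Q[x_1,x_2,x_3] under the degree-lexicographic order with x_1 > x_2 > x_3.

G = {x_1x_3 - 11/10x_1 - 2/15x_3 + 1/30, x_2 - 10x_3 + 11}

f_1 = -3x_1x_2 + 4x_3 - 1, LT = x_1x_2.
f_2 = 2/5x_2 - 4x_3 + 22/5, LT = x_2.

S(f_1,f_2): lcm = x_1x_2. S = 10x_1x_3 - 11x_1 - 4/3x_3 + 1/3.
  leading term x_1x_3: no divisor's leading term divides it; move 10x_1x_3 to the remainder.
  leading term x_1: no divisor's leading term divides it; move -11x_1 to the remainder.
  leading term x_3: no divisor's leading term divides it; move -4/3x_3 to the remainder.
  leading term 1: no divisor's leading term divides it; move 1/3 to the remainder.
  remainder 10x_1x_3 - 11x_1 - 4/3x_3 + 1/3 ≠ 0; add g_3 = 10x_1x_3 - 11x_1 - 4/3x_3 + 1/3 to the basis.

The other S-polynomials (S(f_1,g_3), S(f_2,g_3)) all reduce to 0 modulo the current basis, so we have a Gröbner basis.
Inter-reduce: drop elements whose leading term is divisible by another's, tail-reduce, and make monic.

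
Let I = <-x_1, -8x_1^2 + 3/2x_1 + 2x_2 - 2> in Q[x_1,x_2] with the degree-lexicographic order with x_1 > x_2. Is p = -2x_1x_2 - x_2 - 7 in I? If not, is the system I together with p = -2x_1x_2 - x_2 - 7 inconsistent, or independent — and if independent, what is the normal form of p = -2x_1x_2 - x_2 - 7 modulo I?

Adjoining -2x_1x_2 - x_2 - 7 makes the ideal the whole ring: the system is inconsistent.

First compute the reduced Gröbner basis of I by Buchberger's algorithm.
f_1 = -x_1, LT = x_1.
f_2 = -8x_1^2 + 3/2x_1 + 2x_2 - 2, LT = x_1^2.

S(f_1,f_2): lcm = x_1^2. S = 3/16x_1 + 1/4x_2 - 1/4.
  leading term x_1: subtract (-3/16)·f_1 from 3/16x_1 + 1/4x_2 - 1/4 → 1/4x_2 - 1/4
  leading term x_2: no divisor's leading term divides it; move 1/4x_2 to the remainder.
  leading term 1: no divisor's leading term divides it; move -1/4 to the remainder.
  remainder 1/4x_2 - 1/4 ≠ 0; add h_3 = 1/4x_2 - 1/4 to the basis.

The other S-polynomials (S(f_1,h_3), S(f_2,h_3)) all reduce to 0 modulo the current basis, so we have a Gröbner basis.
Inter-reduce: drop elements whose leading term is divisible by another's, tail-reduce, and make monic.
Reduced Gröbner basis: {x_1, x_2 - 1}.
Label its elements g_1 = x_1, g_2 = x_2 - 1.

Reduce p = -2x_1x_2 - x_2 - 7 modulo G:
  leading term x_1x_2: subtract (-2x_2)·g_1 from -2x_1x_2 - x_2 - 7 → -x_2 - 7
  leading term x_2: subtract (-1)·g_2 from -x_2 - 7 → -8
  leading term 1: no divisor's leading term divides it; move -8 to the remainder.
  normal form = -8.
The normal form is nonzero, so p ∉ I. Since p minus its normal form lies in I, I + (p) = I + (r) where r = -8; decide whether this ideal is the whole ring.
Here r = -8 is a nonzero constant, hence a unit: 1 ∈ I + (p), the Gröbner basis of I + (p) is {1}, and the enlarged system has no common solution — adjoining p is inconsistent.

The remainder on division by a Gröbner basis is unique — it is the normal form.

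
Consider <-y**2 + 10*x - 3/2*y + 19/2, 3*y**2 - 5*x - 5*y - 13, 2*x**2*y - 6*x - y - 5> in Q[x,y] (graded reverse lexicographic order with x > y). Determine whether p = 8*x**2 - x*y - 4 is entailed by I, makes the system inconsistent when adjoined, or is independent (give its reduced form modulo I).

Adjoining 8*x**2 - x*y - 4 makes the ideal the whole ring: the system is inconsistent.

First compute the reduced Gröbner basis of I by Buchberger's algorithm.
f_1 = -y**2 + 10*x - 3/2*y + 19/2, LT = y**2.
f_2 = 3*y**2 - 5*x - 5*y - 13, LT = y**2.
f_3 = 2*x**2*y - 6*x - y - 5, LT = x**2*y.

S(f_1,f_2): lcm = y**2. S = -25/3*x + 19/6*y - 31/6.
  reduce S modulo (f_1, f_2, f_3):
  remainder -25/3*x + 19/6*y - 31/6 ≠ 0; add h_4 = -25/3*x + 19/6*y - 31/6 to the basis.

S(f_1,f_3): lcm = x**2*y**2. S = -10*x**3 + 3/2*x**2*y - 19/2*x**2 + 3*x*y + 1/2*y**2 + 5/2*y.
  reduce S modulo (f_1, f_2, f_3, h_4):
  remainder 274741/250000*y + 274741/250000 ≠ 0; add h_5 = 274741/250000*y + 274741/250000 to the basis.

The other S-polynomials (S(f_2,f_3), S(f_1,h_4), S(f_2,h_4), S(f_3,h_4), S(f_1,h_5), S(f_2,h_5), S(f_3,h_5), S(h_4,h_5)) all reduce to 0 modulo the current basis, so we have a Gröbner basis.
Inter-reduce: drop elements whose leading term is divisible by another's, tail-reduce, and make monic.
Reduced Gröbner basis: {x + 1, y + 1}.
Label its elements g_1 = x + 1, g_2 = y + 1.

Reduce p = 8*x**2 - x*y - 4 modulo G:
  leading term x**2: subtract (8*x)·g_1 from 8*x**2 - x*y - 4 → -x*y - 8*x - 4
  leading term x*y: subtract (-y)·g_1 from -x*y - 8*x - 4 → -8*x + y - 4
  leading term x: subtract (-8)·g_1 from -8*x + y - 4 → y + 4
  leading term y: subtract (1)·g_2 from y + 4 → 3
  leading term 1: no divisor's leading term divides it; move 3 to the remainder.
  normal form = 3.
The normal form is nonzero, so p ∉ I. Since p minus its normal form lies in I, I + (p) = I + (r) where r = 3; decide whether this ideal is the whole ring.
Here r = 3 is a nonzero constant, hence a unit: 1 ∈ I + (p), the Gröbner basis of I + (p) is {1}, and the enlarged system has no common solution — adjoining p is inconsistent.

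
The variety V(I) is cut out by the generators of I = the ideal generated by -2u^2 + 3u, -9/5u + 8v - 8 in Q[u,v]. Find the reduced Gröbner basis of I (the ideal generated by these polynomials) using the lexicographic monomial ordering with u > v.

G = {u - 40/9v + 40/9, v^2 - 187/80v + 107/80}

f_1 = -2u^2 + 3u, LT = u^2.
f_2 = -9/5u + 8v - 8, LT = u.

S(f_1,f_2): lcm = u^2. S = 40/9uv - 107/18u.
  reduce S modulo (f_1, f_2):
  remainder 1600/81v^2 - 3740/81v + 2140/81 ≠ 0; add g_3 = 1600/81v^2 - 3740/81v + 2140/81 to the basis.

The other S-polynomials (S(f_1,g_3), S(f_2,g_3)) all reduce to 0 modulo the current basis, so we have a Gröbner basis.
Inter-reduce: drop elements whose leading term is divisible by another's, tail-reduce, and make monic.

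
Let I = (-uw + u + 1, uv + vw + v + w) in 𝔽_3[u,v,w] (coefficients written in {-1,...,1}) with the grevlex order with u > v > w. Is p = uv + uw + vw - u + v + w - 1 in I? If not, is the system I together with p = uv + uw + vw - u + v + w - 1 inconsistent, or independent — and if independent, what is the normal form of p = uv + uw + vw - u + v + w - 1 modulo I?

uv + uw + vw - u + v + w - 1 lies in I (it reduces to 0).

First compute the reduced Gröbner basis of I by Buchberger's algorithm.
f_1 = -uw + u + 1, LT = uw.
f_2 = uv + vw + v + w, LT = uv.

S(f_1,f_2): lcm = uvw. S = -vw² - uv - vw - w² - v.
  leading term vw²: no divisor's leading term divides it; move -vw² to the remainder.
  leading term uv: subtract (-1)·f_2 from -uv - vw - w² - v → -w² + w
  leading term w²: no divisor's leading term divides it; move -w² to the remainder.
  leading term w: no divisor's leading term divides it; move w to the remainder.
  remainder -vw² - w² + w ≠ 0; add h_3 = -vw² - w² + w to the basis.

S(f_1,h_3): lcm = uvw². S = -uvw - uw² + uw - vw.
  leading term uvw: subtract (v)·f_1 from -uvw - uw² + uw - vw → -uw² - uv + uw - vw - v
  leading term uw²: subtract (w)·f_1 from -uw² - uv + uw - vw - v → -uv - vw - v - w
  leading term uv: subtract (-1)·f_2 from -uv - vw - v - w → 0
  remainder 0.

S(f_2,h_3): lcm = uvw². S = vw³ - uw² + vw² + w³ + uw.
  leading term vw³: subtract (-w)·h_3 from vw³ - uw² + vw² + w³ + uw → -uw² + vw² + uw + w²
  leading term uw²: subtract (w)·f_1 from -uw² + vw² + uw + w² → vw² + w² - w
  leading term vw²: subtract (-1)·h_3 from vw² + w² - w → 0
  remainder 0.

Every S-polynomial of the final basis reduces to 0, so we have a Gröbner basis.
Inter-reduce: drop elements whose leading term is divisible by another's, tail-reduce, and make monic.
Reduced Gröbner basis: {vw² + w² - w, uv + vw + v + w, uw - u - 1}.
Label its elements g_1 = vw² + w² - w, g_2 = uv + vw + v + w, g_3 = uw - u - 1.

Reduce p = uv + uw + vw - u + v + w - 1 modulo G:
  leading term uv: subtract (1)·g_2 from uv + uw + vw - u + v + w - 1 → uw - u - 1
  leading term uw: subtract (1)·g_3 from uw - u - 1 → 0
  normal form = 0.
Since the normal form is 0, p ∈ I.

The remainder on division by a Gröbner basis is unique — it is the normal form.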